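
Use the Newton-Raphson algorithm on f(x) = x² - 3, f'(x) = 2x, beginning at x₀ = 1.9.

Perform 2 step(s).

f(x) = x² - 3
f'(x) = 2x
x₀ = 1.9

Newton-Raphson formula: x_{n+1} = x_n - f(x_n)/f'(x_n)

Iteration 1:
  f(1.900000) = 0.610000
  f'(1.900000) = 3.800000
  x_1 = 1.900000 - 0.610000/3.800000 = 1.739474
Iteration 2:
  f(1.739474) = 0.025769
  f'(1.739474) = 3.478947
  x_2 = 1.739474 - 0.025769/3.478947 = 1.732067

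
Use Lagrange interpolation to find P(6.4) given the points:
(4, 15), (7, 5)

Lagrange interpolation formula:
P(x) = Σ yᵢ × Lᵢ(x)
where Lᵢ(x) = Π_{j≠i} (x - xⱼ)/(xᵢ - xⱼ)

L_0(6.4) = (6.4 - 7)/(4 - 7) = 0.200000
L_1(6.4) = (6.4 - 4)/(7 - 4) = 0.800000

P(6.4) = 15×L_0(6.4) + 5×L_1(6.4)
P(6.4) = 7.000000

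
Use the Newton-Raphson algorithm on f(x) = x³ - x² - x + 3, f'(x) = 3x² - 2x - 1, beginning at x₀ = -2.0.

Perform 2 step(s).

f(x) = x³ - x² - x + 3
f'(x) = 3x² - 2x - 1
x₀ = -2.0

Newton-Raphson formula: x_{n+1} = x_n - f(x_n)/f'(x_n)

Iteration 1:
  f(-2.000000) = -7.000000
  f'(-2.000000) = 15.000000
  x_1 = -2.000000 - (-7.000000)/15.000000 = -1.533333
Iteration 2:
  f(-1.533333) = -1.422815
  f'(-1.533333) = 9.120000
  x_2 = -1.533333 - (-1.422815)/9.120000 = -1.377323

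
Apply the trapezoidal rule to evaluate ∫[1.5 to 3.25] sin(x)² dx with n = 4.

f(x) = sin(x)²
a = 1.5, b = 3.25, n = 4
h = (b - a)/n = 0.437500

Trapezoidal rule: (h/2)[f(x₀) + 2f(x₁) + 2f(x₂) + ... + f(xₙ)]

x_0 = 1.5000, f(x_0) = 0.994996, coefficient = 1
x_1 = 1.9375, f(x_1) = 0.871449, coefficient = 2
x_2 = 2.3750, f(x_2) = 0.481199, coefficient = 2
x_3 = 2.8125, f(x_3) = 0.104448, coefficient = 2
x_4 = 3.2500, f(x_4) = 0.011706, coefficient = 1

I ≈ (0.437500/2) × 3.920895 = 0.857696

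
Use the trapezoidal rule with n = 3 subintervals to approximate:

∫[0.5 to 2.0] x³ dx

f(x) = x³
a = 0.5, b = 2.0, n = 3
h = (b - a)/n = 0.500000

Trapezoidal rule: (h/2)[f(x₀) + 2f(x₁) + 2f(x₂) + ... + f(xₙ)]

x_0 = 0.5000, f(x_0) = 0.125000, coefficient = 1
x_1 = 1.0000, f(x_1) = 1.000000, coefficient = 2
x_2 = 1.5000, f(x_2) = 3.375000, coefficient = 2
x_3 = 2.0000, f(x_3) = 8.000000, coefficient = 1

I ≈ (0.500000/2) × 16.875000 = 4.218750
Exact value: 3.984375
Error: 0.234375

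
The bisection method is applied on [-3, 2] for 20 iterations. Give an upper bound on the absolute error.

Bisection error bound: |error| ≤ (b-a)/2^n
|error| ≤ (2 - (-3))/2^20 = 5/2^20
|error| ≤ 0.0000047684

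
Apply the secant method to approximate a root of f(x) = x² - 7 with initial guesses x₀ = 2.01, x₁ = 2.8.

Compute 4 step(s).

f(x) = x² - 7
x₀ = 2.01, x₁ = 2.8

Secant formula: x_{n+1} = x_n - f(x_n)(x_n - x_{n-1})/(f(x_n) - f(x_{n-1}))

Iteration 1:
  f(2.010000) = -2.959900
  f(2.800000) = 0.840000
  x_2 = 2.800000 - 0.840000×(2.800000 - 2.010000)/(0.840000 - (-2.959900))
       = 2.625364
Iteration 2:
  f(2.800000) = 0.840000
  f(2.625364) = -0.107465
  x_3 = 2.625364 - (-0.107465)×(2.625364 - 2.800000)/(-0.107465 - 0.840000)
       = 2.645172
Iteration 3:
  f(2.625364) = -0.107465
  f(2.645172) = -0.003067
  x_4 = 2.645172 - (-0.003067)×(2.645172 - 2.625364)/(-0.003067 - (-0.107465))
       = 2.645754
Iteration 4:
  f(2.645172) = -0.003067
  f(2.645754) = 0.000012
  x_5 = 2.645754 - 0.000012×(2.645754 - 2.645172)/(0.000012 - (-0.003067))
       = 2.645751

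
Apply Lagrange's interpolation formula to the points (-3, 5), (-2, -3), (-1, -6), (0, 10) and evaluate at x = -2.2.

Lagrange interpolation formula:
P(x) = Σ yᵢ × Lᵢ(x)
where Lᵢ(x) = Π_{j≠i} (x - xⱼ)/(xᵢ - xⱼ)

L_0(-2.2) = (-2.2 - (-2))/(-3 - (-2)) × (-2.2 - (-1))/(-3 - (-1)) × (-2.2 - 0)/(-3 - 0) = 0.088000
L_1(-2.2) = (-2.2 - (-3))/(-2 - (-3)) × (-2.2 - (-1))/(-2 - (-1)) × (-2.2 - 0)/(-2 - 0) = 1.056000
L_2(-2.2) = (-2.2 - (-3))/(-1 - (-3)) × (-2.2 - (-2))/(-1 - (-2)) × (-2.2 - 0)/(-1 - 0) = -0.176000
L_3(-2.2) = (-2.2 - (-3))/(0 - (-3)) × (-2.2 - (-2))/(0 - (-2)) × (-2.2 - (-1))/(0 - (-1)) = 0.032000

P(-2.2) = 5×L_0(-2.2) + (-3)×L_1(-2.2) + (-6)×L_2(-2.2) + 10×L_3(-2.2)
P(-2.2) = -1.352000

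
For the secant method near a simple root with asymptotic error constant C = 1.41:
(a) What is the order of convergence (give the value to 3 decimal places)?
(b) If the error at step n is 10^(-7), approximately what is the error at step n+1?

(a) Secant method has superlinear convergence with order φ = (1+√5)/2 ≈ 1.618.
    This means |e_{n+1}| ≈ C|e_n|^1.618.

(b) With |e_n| = 10^(-7) and C = 1.41:
    |e_{n+1}| ≈ 1.41 × (10^(-7))^1.618 = 1.41 × 10^(-11.33)

(a) ≈ 1.618 (golden ratio); (b) |e_{n+1}| ≈ 6.652e-12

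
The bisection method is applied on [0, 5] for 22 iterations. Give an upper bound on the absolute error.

Bisection error bound: |error| ≤ (b-a)/2^n
|error| ≤ (5 - 0)/2^22 = 5/2^22
|error| ≤ 0.0000011921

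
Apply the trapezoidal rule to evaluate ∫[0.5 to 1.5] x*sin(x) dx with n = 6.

f(x) = x*sin(x)
a = 0.5, b = 1.5, n = 6
h = (b - a)/n = 0.166667

Trapezoidal rule: (h/2)[f(x₀) + 2f(x₁) + 2f(x₂) + ... + f(xₙ)]

x_0 = 0.5000, f(x_0) = 0.239713, coefficient = 1
x_1 = 0.6667, f(x_1) = 0.412247, coefficient = 2
x_2 = 0.8333, f(x_2) = 0.616814, coefficient = 2
x_3 = 1.0000, f(x_3) = 0.841471, coefficient = 2
x_4 = 1.1667, f(x_4) = 1.072686, coefficient = 2
x_5 = 1.3333, f(x_5) = 1.295917, coefficient = 2
x_6 = 1.5000, f(x_6) = 1.496242, coefficient = 1

I ≈ (0.166667/2) × 10.214224 = 0.851185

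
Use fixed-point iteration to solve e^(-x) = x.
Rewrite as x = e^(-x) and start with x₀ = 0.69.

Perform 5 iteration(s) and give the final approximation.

Equation: e^(-x) = x
Fixed-point form: x = e^(-x)
x₀ = 0.69

x_1 = g(0.690000) = 0.501576
x_2 = g(0.501576) = 0.605575
x_3 = g(0.605575) = 0.545760
x_4 = g(0.545760) = 0.579401
x_5 = g(0.579401) = 0.560234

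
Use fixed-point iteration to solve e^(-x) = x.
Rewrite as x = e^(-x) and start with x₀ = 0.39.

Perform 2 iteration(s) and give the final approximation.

Equation: e^(-x) = x
Fixed-point form: x = e^(-x)
x₀ = 0.39

x_1 = g(0.390000) = 0.677057
x_2 = g(0.677057) = 0.508110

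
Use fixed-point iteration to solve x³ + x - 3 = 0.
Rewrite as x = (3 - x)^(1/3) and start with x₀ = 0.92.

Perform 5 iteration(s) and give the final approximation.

Equation: x³ + x - 3 = 0
Fixed-point form: x = (3 - x)^(1/3)
x₀ = 0.92

x_1 = g(0.920000) = 1.276501
x_2 = g(1.276501) = 1.198957
x_3 = g(1.198957) = 1.216675
x_4 = g(1.216675) = 1.212672
x_5 = g(1.212672) = 1.213579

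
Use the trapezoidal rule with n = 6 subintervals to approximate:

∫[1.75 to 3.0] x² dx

f(x) = x²
a = 1.75, b = 3.0, n = 6
h = (b - a)/n = 0.208333

Trapezoidal rule: (h/2)[f(x₀) + 2f(x₁) + 2f(x₂) + ... + f(xₙ)]

x_0 = 1.7500, f(x_0) = 3.062500, coefficient = 1
x_1 = 1.9583, f(x_1) = 3.835069, coefficient = 2
x_2 = 2.1667, f(x_2) = 4.694444, coefficient = 2
x_3 = 2.3750, f(x_3) = 5.640625, coefficient = 2
x_4 = 2.5833, f(x_4) = 6.673611, coefficient = 2
x_5 = 2.7917, f(x_5) = 7.793403, coefficient = 2
x_6 = 3.0000, f(x_6) = 9.000000, coefficient = 1

I ≈ (0.208333/2) × 69.336806 = 7.222584
Exact value: 7.213542
Error: 0.009042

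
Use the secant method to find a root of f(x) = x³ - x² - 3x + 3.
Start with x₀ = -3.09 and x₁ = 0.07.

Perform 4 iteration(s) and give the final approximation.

f(x) = x³ - x² - 3x + 3
x₀ = -3.09, x₁ = 0.07

Secant formula: x_{n+1} = x_n - f(x_n)(x_n - x_{n-1})/(f(x_n) - f(x_{n-1}))

Iteration 1:
  f(-3.090000) = -26.781729
  f(0.070000) = 2.785443
  x_2 = 0.070000 - 2.785443×(0.070000 - (-3.090000))/(2.785443 - (-26.781729))
       = -0.227695
Iteration 2:
  f(0.070000) = 2.785443
  f(-0.227695) = 3.619435
  x_3 = -0.227695 - 3.619435×(-0.227695 - 0.070000)/(3.619435 - 2.785443)
       = 1.064269
Iteration 3:
  f(-0.227695) = 3.619435
  f(1.064269) = -0.120011
  x_4 = 1.064269 - (-0.120011)×(1.064269 - (-0.227695))/(-0.120011 - 3.619435)
       = 1.022805
Iteration 4:
  f(1.064269) = -0.120011
  f(1.022805) = -0.044559
  x_5 = 1.022805 - (-0.044559)×(1.022805 - 1.064269)/(-0.044559 - (-0.120011))
       = 0.998319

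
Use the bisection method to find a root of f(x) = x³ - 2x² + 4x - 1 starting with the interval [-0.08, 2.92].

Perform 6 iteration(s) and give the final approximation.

f(x) = x³ - 2x² + 4x - 1
Initial interval: [-0.08, 2.92]

Iteration 1:
  c_1 = (-0.080000 + 2.920000)/2 = 1.420000
  f(c_1) = f(1.420000) = 3.510488
  f(a) × f(c) < 0, new interval: [-0.080000, 1.420000]
Iteration 2:
  c_2 = (-0.080000 + 1.420000)/2 = 0.670000
  f(c_2) = f(0.670000) = 1.082963
  f(a) × f(c) < 0, new interval: [-0.080000, 0.670000]
Iteration 3:
  c_3 = (-0.080000 + 0.670000)/2 = 0.295000
  f(c_3) = f(0.295000) = 0.031622
  f(a) × f(c) < 0, new interval: [-0.080000, 0.295000]
Iteration 4:
  c_4 = (-0.080000 + 0.295000)/2 = 0.107500
  f(c_4) = f(0.107500) = -0.591870
  f(a) × f(c) ≥ 0, new interval: [0.107500, 0.295000]
Iteration 5:
  c_5 = (0.107500 + 0.295000)/2 = 0.201250
  f(c_5) = f(0.201250) = -0.267852
  f(a) × f(c) ≥ 0, new interval: [0.201250, 0.295000]
Iteration 6:
  c_6 = (0.201250 + 0.295000)/2 = 0.248125
  f(c_6) = f(0.248125) = -0.115356
  f(a) × f(c) ≥ 0, new interval: [0.248125, 0.295000]

After 6 iteration(s), the approximation is c_6 = 0.248125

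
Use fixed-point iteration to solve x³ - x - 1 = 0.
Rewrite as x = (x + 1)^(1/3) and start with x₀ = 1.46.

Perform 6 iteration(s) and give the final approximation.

Equation: x³ - x - 1 = 0
Fixed-point form: x = (x + 1)^(1/3)
x₀ = 1.46

x_1 = g(1.460000) = 1.349931
x_2 = g(1.349931) = 1.329490
x_3 = g(1.329490) = 1.325624
x_4 = g(1.325624) = 1.324890
x_5 = g(1.324890) = 1.324751
x_6 = g(1.324751) = 1.324724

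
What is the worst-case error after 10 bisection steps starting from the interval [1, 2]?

Bisection error bound: |error| ≤ (b-a)/2^n
|error| ≤ (2 - 1)/2^10 = 1/2^10
|error| ≤ 0.0009765625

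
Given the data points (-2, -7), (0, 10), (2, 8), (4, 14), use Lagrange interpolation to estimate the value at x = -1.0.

Lagrange interpolation formula:
P(x) = Σ yᵢ × Lᵢ(x)
where Lᵢ(x) = Π_{j≠i} (x - xⱼ)/(xᵢ - xⱼ)

L_0(-1.0) = (-1.0 - 0)/(-2 - 0) × (-1.0 - 2)/(-2 - 2) × (-1.0 - 4)/(-2 - 4) = 0.312500
L_1(-1.0) = (-1.0 - (-2))/(0 - (-2)) × (-1.0 - 2)/(0 - 2) × (-1.0 - 4)/(0 - 4) = 0.937500
L_2(-1.0) = (-1.0 - (-2))/(2 - (-2)) × (-1.0 - 0)/(2 - 0) × (-1.0 - 4)/(2 - 4) = -0.312500
L_3(-1.0) = (-1.0 - (-2))/(4 - (-2)) × (-1.0 - 0)/(4 - 0) × (-1.0 - 2)/(4 - 2) = 0.062500

P(-1.0) = (-7)×L_0(-1.0) + 10×L_1(-1.0) + 8×L_2(-1.0) + 14×L_3(-1.0)
P(-1.0) = 5.562500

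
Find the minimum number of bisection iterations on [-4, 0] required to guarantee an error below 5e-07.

We need (b-a)/2^n ≤ 5e-07
(0 - (-4))/2^n ≤ 5e-07
4/2^n ≤ 5e-07
2^n ≥ 8000000
n ≥ log₂(8000000) = 22.93
n ≥ 23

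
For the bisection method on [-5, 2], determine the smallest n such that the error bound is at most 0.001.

We need (b-a)/2^n ≤ 0.001
(2 - (-5))/2^n ≤ 0.001
7/2^n ≤ 0.001
2^n ≥ 7000
n ≥ log₂(7000) = 12.77
n ≥ 13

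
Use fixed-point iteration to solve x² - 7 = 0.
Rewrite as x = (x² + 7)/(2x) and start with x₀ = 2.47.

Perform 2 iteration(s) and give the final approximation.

Equation: x² - 7 = 0
Fixed-point form: x = (x² + 7)/(2x)
x₀ = 2.47

x_1 = g(2.470000) = 2.652004
x_2 = g(2.652004) = 2.645759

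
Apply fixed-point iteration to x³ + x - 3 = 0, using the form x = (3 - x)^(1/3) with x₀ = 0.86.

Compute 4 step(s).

Equation: x³ + x - 3 = 0
Fixed-point form: x = (3 - x)^(1/3)
x₀ = 0.86

x_1 = g(0.860000) = 1.288659
x_2 = g(1.288659) = 1.196131
x_3 = g(1.196131) = 1.217311
x_4 = g(1.217311) = 1.212528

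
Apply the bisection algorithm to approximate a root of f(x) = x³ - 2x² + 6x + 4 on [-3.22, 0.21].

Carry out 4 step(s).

f(x) = x³ - 2x² + 6x + 4
Initial interval: [-3.22, 0.21]

Iteration 1:
  c_1 = (-3.220000 + 0.210000)/2 = -1.505000
  f(c_1) = f(-1.505000) = -12.968913
  f(a) × f(c) ≥ 0, new interval: [-1.505000, 0.210000]
Iteration 2:
  c_2 = (-1.505000 + 0.210000)/2 = -0.647500
  f(c_2) = f(-0.647500) = -0.994981
  f(a) × f(c) ≥ 0, new interval: [-0.647500, 0.210000]
Iteration 3:
  c_3 = (-0.647500 + 0.210000)/2 = -0.218750
  f(c_3) = f(-0.218750) = 2.581329
  f(a) × f(c) < 0, new interval: [-0.647500, -0.218750]
Iteration 4:
  c_4 = (-0.647500 + (-0.218750))/2 = -0.433125
  f(c_4) = f(-0.433125) = 0.944802
  f(a) × f(c) < 0, new interval: [-0.647500, -0.433125]

After 4 iteration(s), the approximation is c_4 = -0.433125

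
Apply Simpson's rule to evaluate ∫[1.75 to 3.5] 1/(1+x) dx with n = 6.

f(x) = 1/(1+x)
a = 1.75, b = 3.5, n = 6
h = (b - a)/n = 0.291667

Simpson's rule: (h/3)[f(x₀) + 4f(x₁) + 2f(x₂) + ... + f(xₙ)]

x_0 = 1.7500, f(x_0) = 0.363636, coefficient = 1
x_1 = 2.0417, f(x_1) = 0.328767, coefficient = 4
x_2 = 2.3333, f(x_2) = 0.300000, coefficient = 2
x_3 = 2.6250, f(x_3) = 0.275862, coefficient = 4
x_4 = 2.9167, f(x_4) = 0.255319, coefficient = 2
x_5 = 3.2083, f(x_5) = 0.237624, coefficient = 4
x_6 = 3.5000, f(x_6) = 0.222222, coefficient = 1

I ≈ (0.291667/3) × 5.065509 = 0.492480
Exact value: 0.492476
Error: 0.000004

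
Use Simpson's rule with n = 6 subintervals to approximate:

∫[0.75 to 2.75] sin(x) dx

f(x) = sin(x)
a = 0.75, b = 2.75, n = 6
h = (b - a)/n = 0.333333

Simpson's rule: (h/3)[f(x₀) + 4f(x₁) + 2f(x₂) + ... + f(xₙ)]

x_0 = 0.7500, f(x_0) = 0.681639, coefficient = 1
x_1 = 1.0833, f(x_1) = 0.883524, coefficient = 4
x_2 = 1.4167, f(x_2) = 0.988146, coefficient = 2
x_3 = 1.7500, f(x_3) = 0.983986, coefficient = 4
x_4 = 2.0833, f(x_4) = 0.871503, coefficient = 2
x_5 = 2.4167, f(x_5) = 0.663080, coefficient = 4
x_6 = 2.7500, f(x_6) = 0.381661, coefficient = 1

I ≈ (0.333333/3) × 14.904957 = 1.656106
Exact value: 1.655991
Error: 0.000115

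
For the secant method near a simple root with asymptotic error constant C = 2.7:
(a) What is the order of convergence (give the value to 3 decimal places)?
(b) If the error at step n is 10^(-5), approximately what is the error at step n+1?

(a) Secant method has superlinear convergence with order φ = (1+√5)/2 ≈ 1.618.
    This means |e_{n+1}| ≈ C|e_n|^1.618.

(b) With |e_n| = 10^(-5) and C = 2.7:
    |e_{n+1}| ≈ 2.7 × (10^(-5))^1.618 = 2.7 × 10^(-8.09)

(a) ≈ 1.618 (golden ratio); (b) |e_{n+1}| ≈ 2.194e-08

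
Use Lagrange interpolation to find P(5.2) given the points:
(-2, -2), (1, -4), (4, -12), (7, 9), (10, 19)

Lagrange interpolation formula:
P(x) = Σ yᵢ × Lᵢ(x)
where Lᵢ(x) = Π_{j≠i} (x - xⱼ)/(xᵢ - xⱼ)

L_0(5.2) = (5.2 - 1)/(-2 - 1) × (5.2 - 4)/(-2 - 4) × (5.2 - 7)/(-2 - 7) × (5.2 - 10)/(-2 - 10) = 0.022400
L_1(5.2) = (5.2 - (-2))/(1 - (-2)) × (5.2 - 4)/(1 - 4) × (5.2 - 7)/(1 - 7) × (5.2 - 10)/(1 - 10) = -0.153600
L_2(5.2) = (5.2 - (-2))/(4 - (-2)) × (5.2 - 1)/(4 - 1) × (5.2 - 7)/(4 - 7) × (5.2 - 10)/(4 - 10) = 0.806400
L_3(5.2) = (5.2 - (-2))/(7 - (-2)) × (5.2 - 1)/(7 - 1) × (5.2 - 4)/(7 - 4) × (5.2 - 10)/(7 - 10) = 0.358400
L_4(5.2) = (5.2 - (-2))/(10 - (-2)) × (5.2 - 1)/(10 - 1) × (5.2 - 4)/(10 - 4) × (5.2 - 7)/(10 - 7) = -0.033600

P(5.2) = (-2)×L_0(5.2) + (-4)×L_1(5.2) + (-12)×L_2(5.2) + 9×L_3(5.2) + 19×L_4(5.2)
P(5.2) = -6.520000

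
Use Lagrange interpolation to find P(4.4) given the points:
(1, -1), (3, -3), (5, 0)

Lagrange interpolation formula:
P(x) = Σ yᵢ × Lᵢ(x)
where Lᵢ(x) = Π_{j≠i} (x - xⱼ)/(xᵢ - xⱼ)

L_0(4.4) = (4.4 - 3)/(1 - 3) × (4.4 - 5)/(1 - 5) = -0.105000
L_1(4.4) = (4.4 - 1)/(3 - 1) × (4.4 - 5)/(3 - 5) = 0.510000
L_2(4.4) = (4.4 - 1)/(5 - 1) × (4.4 - 3)/(5 - 3) = 0.595000

P(4.4) = (-1)×L_0(4.4) + (-3)×L_1(4.4) + 0×L_2(4.4)
P(4.4) = -1.425000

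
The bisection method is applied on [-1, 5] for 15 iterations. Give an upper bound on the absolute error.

Bisection error bound: |error| ≤ (b-a)/2^n
|error| ≤ (5 - (-1))/2^15 = 6/2^15
|error| ≤ 0.0001831055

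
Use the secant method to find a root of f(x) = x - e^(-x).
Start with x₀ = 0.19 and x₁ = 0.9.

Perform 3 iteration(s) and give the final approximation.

f(x) = x - e^(-x)
x₀ = 0.19, x₁ = 0.9

Secant formula: x_{n+1} = x_n - f(x_n)(x_n - x_{n-1})/(f(x_n) - f(x_{n-1}))

Iteration 1:
  f(0.190000) = -0.636959
  f(0.900000) = 0.493430
  x_2 = 0.900000 - 0.493430×(0.900000 - 0.190000)/(0.493430 - (-0.636959))
       = 0.590075
Iteration 2:
  f(0.900000) = 0.493430
  f(0.590075) = 0.035790
  x_3 = 0.590075 - 0.035790×(0.590075 - 0.900000)/(0.035790 - 0.493430)
       = 0.565838
Iteration 3:
  f(0.590075) = 0.035790
  f(0.565838) = -0.002047
  x_4 = 0.565838 - (-0.002047)×(0.565838 - 0.590075)/(-0.002047 - 0.035790)
       = 0.567149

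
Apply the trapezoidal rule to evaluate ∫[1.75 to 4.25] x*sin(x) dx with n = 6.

f(x) = x*sin(x)
a = 1.75, b = 4.25, n = 6
h = (b - a)/n = 0.416667

Trapezoidal rule: (h/2)[f(x₀) + 2f(x₁) + 2f(x₂) + ... + f(xₙ)]

x_0 = 1.7500, f(x_0) = 1.721975, coefficient = 1
x_1 = 2.1667, f(x_1) = 1.793264, coefficient = 2
x_2 = 2.5833, f(x_2) = 1.368419, coefficient = 2
x_3 = 3.0000, f(x_3) = 0.423360, coefficient = 2
x_4 = 3.4167, f(x_4) = -0.928029, coefficient = 2
x_5 = 3.8333, f(x_5) = -2.445202, coefficient = 2
x_6 = 4.2500, f(x_6) = -3.803705, coefficient = 1

I ≈ (0.416667/2) × -1.658104 = -0.345438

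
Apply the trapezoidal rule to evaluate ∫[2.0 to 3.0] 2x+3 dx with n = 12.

f(x) = 2x+3
a = 2.0, b = 3.0, n = 12
h = (b - a)/n = 0.083333

Trapezoidal rule: (h/2)[f(x₀) + 2f(x₁) + 2f(x₂) + ... + f(xₙ)]

x_0 = 2.0000, f(x_0) = 7.000000, coefficient = 1
x_1 = 2.0833, f(x_1) = 7.166667, coefficient = 2
x_2 = 2.1667, f(x_2) = 7.333333, coefficient = 2
x_3 = 2.2500, f(x_3) = 7.500000, coefficient = 2
x_4 = 2.3333, f(x_4) = 7.666667, coefficient = 2
x_5 = 2.4167, f(x_5) = 7.833333, coefficient = 2
x_6 = 2.5000, f(x_6) = 8.000000, coefficient = 2
x_7 = 2.5833, f(x_7) = 8.166667, coefficient = 2
x_8 = 2.6667, f(x_8) = 8.333333, coefficient = 2
x_9 = 2.7500, f(x_9) = 8.500000, coefficient = 2
x_10 = 2.8333, f(x_10) = 8.666667, coefficient = 2
x_11 = 2.9167, f(x_11) = 8.833333, coefficient = 2
x_12 = 3.0000, f(x_12) = 9.000000, coefficient = 1

I ≈ (0.083333/2) × 192.000000 = 8.000000
Exact value: 8.000000
Error: 0.000000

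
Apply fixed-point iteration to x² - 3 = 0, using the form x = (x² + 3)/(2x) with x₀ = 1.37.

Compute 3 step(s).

Equation: x² - 3 = 0
Fixed-point form: x = (x² + 3)/(2x)
x₀ = 1.37

x_1 = g(1.370000) = 1.779891
x_2 = g(1.779891) = 1.732694
x_3 = g(1.732694) = 1.732051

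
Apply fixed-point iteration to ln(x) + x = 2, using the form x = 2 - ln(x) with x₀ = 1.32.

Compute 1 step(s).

Equation: ln(x) + x = 2
Fixed-point form: x = 2 - ln(x)
x₀ = 1.32

x_1 = g(1.320000) = 1.722368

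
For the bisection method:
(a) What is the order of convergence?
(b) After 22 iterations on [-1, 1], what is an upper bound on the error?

(a) Bisection has linear (order 1) convergence; the error is halved each step.

(b) Error bound = (b-a)/2^n = (1 - (-1))/2^{22}
    = 2/2^{22}

(a) 1 (linear); (b) error ≤ 4.77e-07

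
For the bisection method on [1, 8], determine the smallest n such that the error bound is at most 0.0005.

We need (b-a)/2^n ≤ 0.0005
(8 - 1)/2^n ≤ 0.0005
7/2^n ≤ 0.0005
2^n ≥ 14000
n ≥ log₂(14000) = 13.77
n ≥ 14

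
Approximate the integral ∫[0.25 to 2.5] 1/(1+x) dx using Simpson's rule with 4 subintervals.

f(x) = 1/(1+x)
a = 0.25, b = 2.5, n = 4
h = (b - a)/n = 0.562500

Simpson's rule: (h/3)[f(x₀) + 4f(x₁) + 2f(x₂) + ... + f(xₙ)]

x_0 = 0.2500, f(x_0) = 0.800000, coefficient = 1
x_1 = 0.8125, f(x_1) = 0.551724, coefficient = 4
x_2 = 1.3750, f(x_2) = 0.421053, coefficient = 2
x_3 = 1.9375, f(x_3) = 0.340426, coefficient = 4
x_4 = 2.5000, f(x_4) = 0.285714, coefficient = 1

I ≈ (0.562500/3) × 5.496418 = 1.030578
Exact value: 1.029619
Error: 0.000959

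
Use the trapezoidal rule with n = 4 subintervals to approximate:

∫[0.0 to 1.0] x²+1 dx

f(x) = x²+1
a = 0.0, b = 1.0, n = 4
h = (b - a)/n = 0.250000

Trapezoidal rule: (h/2)[f(x₀) + 2f(x₁) + 2f(x₂) + ... + f(xₙ)]

x_0 = 0.0000, f(x_0) = 1.000000, coefficient = 1
x_1 = 0.2500, f(x_1) = 1.062500, coefficient = 2
x_2 = 0.5000, f(x_2) = 1.250000, coefficient = 2
x_3 = 0.7500, f(x_3) = 1.562500, coefficient = 2
x_4 = 1.0000, f(x_4) = 2.000000, coefficient = 1

I ≈ (0.250000/2) × 10.750000 = 1.343750
Exact value: 1.333333
Error: 0.010417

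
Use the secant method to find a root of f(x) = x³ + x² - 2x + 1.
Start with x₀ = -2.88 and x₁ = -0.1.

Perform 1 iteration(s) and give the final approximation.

f(x) = x³ + x² - 2x + 1
x₀ = -2.88, x₁ = -0.1

Secant formula: x_{n+1} = x_n - f(x_n)(x_n - x_{n-1})/(f(x_n) - f(x_{n-1}))

Iteration 1:
  f(-2.880000) = -8.833472
  f(-0.100000) = 1.209000
  x_2 = -0.100000 - 1.209000×(-0.100000 - (-2.880000))/(1.209000 - (-8.833472))
       = -0.434681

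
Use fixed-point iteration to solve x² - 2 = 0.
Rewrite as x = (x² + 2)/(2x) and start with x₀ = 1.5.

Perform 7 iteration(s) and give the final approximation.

Equation: x² - 2 = 0
Fixed-point form: x = (x² + 2)/(2x)
x₀ = 1.5

x_1 = g(1.500000) = 1.416667
x_2 = g(1.416667) = 1.414216
x_3 = g(1.414216) = 1.414214
x_4 = g(1.414214) = 1.414214
x_5 = g(1.414214) = 1.414214
x_6 = g(1.414214) = 1.414214
x_7 = g(1.414214) = 1.414214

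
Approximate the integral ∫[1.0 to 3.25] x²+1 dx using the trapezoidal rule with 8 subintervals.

f(x) = x²+1
a = 1.0, b = 3.25, n = 8
h = (b - a)/n = 0.281250

Trapezoidal rule: (h/2)[f(x₀) + 2f(x₁) + 2f(x₂) + ... + f(xₙ)]

x_0 = 1.0000, f(x_0) = 2.000000, coefficient = 1
x_1 = 1.2812, f(x_1) = 2.641602, coefficient = 2
x_2 = 1.5625, f(x_2) = 3.441406, coefficient = 2
x_3 = 1.8438, f(x_3) = 4.399414, coefficient = 2
x_4 = 2.1250, f(x_4) = 5.515625, coefficient = 2
x_5 = 2.4062, f(x_5) = 6.790039, coefficient = 2
x_6 = 2.6875, f(x_6) = 8.222656, coefficient = 2
x_7 = 2.9688, f(x_7) = 9.813477, coefficient = 2
x_8 = 3.2500, f(x_8) = 11.562500, coefficient = 1

I ≈ (0.281250/2) × 95.210938 = 13.389038
Exact value: 13.359375
Error: 0.029663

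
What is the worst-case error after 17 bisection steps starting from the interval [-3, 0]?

Bisection error bound: |error| ≤ (b-a)/2^n
|error| ≤ (0 - (-3))/2^17 = 3/2^17
|error| ≤ 0.0000228882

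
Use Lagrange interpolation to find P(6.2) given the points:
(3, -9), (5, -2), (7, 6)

Lagrange interpolation formula:
P(x) = Σ yᵢ × Lᵢ(x)
where Lᵢ(x) = Π_{j≠i} (x - xⱼ)/(xᵢ - xⱼ)

L_0(6.2) = (6.2 - 5)/(3 - 5) × (6.2 - 7)/(3 - 7) = -0.120000
L_1(6.2) = (6.2 - 3)/(5 - 3) × (6.2 - 7)/(5 - 7) = 0.640000
L_2(6.2) = (6.2 - 3)/(7 - 3) × (6.2 - 5)/(7 - 5) = 0.480000

P(6.2) = (-9)×L_0(6.2) + (-2)×L_1(6.2) + 6×L_2(6.2)
P(6.2) = 2.680000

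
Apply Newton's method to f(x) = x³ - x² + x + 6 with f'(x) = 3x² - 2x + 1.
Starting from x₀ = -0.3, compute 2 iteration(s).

f(x) = x³ - x² + x + 6
f'(x) = 3x² - 2x + 1
x₀ = -0.3

Newton-Raphson formula: x_{n+1} = x_n - f(x_n)/f'(x_n)

Iteration 1:
  f(-0.300000) = 5.583000
  f'(-0.300000) = 1.870000
  x_1 = -0.300000 - 5.583000/1.870000 = -3.285561
Iteration 2:
  f(-3.285561) = -43.547831
  f'(-3.285561) = 39.955866
  x_2 = -3.285561 - (-43.547831)/39.955866 = -2.195663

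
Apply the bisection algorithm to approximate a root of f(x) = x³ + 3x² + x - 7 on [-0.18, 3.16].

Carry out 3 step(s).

f(x) = x³ + 3x² + x - 7
Initial interval: [-0.18, 3.16]

Iteration 1:
  c_1 = (-0.180000 + 3.160000)/2 = 1.490000
  f(c_1) = f(1.490000) = 4.458249
  f(a) × f(c) < 0, new interval: [-0.180000, 1.490000]
Iteration 2:
  c_2 = (-0.180000 + 1.490000)/2 = 0.655000
  f(c_2) = f(0.655000) = -4.776914
  f(a) × f(c) ≥ 0, new interval: [0.655000, 1.490000]
Iteration 3:
  c_3 = (0.655000 + 1.490000)/2 = 1.072500
  f(c_3) = f(1.072500) = -1.243081
  f(a) × f(c) ≥ 0, new interval: [1.072500, 1.490000]

After 3 iteration(s), the approximation is c_3 = 1.072500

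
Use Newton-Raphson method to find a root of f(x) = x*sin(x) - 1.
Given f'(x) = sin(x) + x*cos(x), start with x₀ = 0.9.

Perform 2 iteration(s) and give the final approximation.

f(x) = x*sin(x) - 1
f'(x) = sin(x) + x*cos(x)
x₀ = 0.9

Newton-Raphson formula: x_{n+1} = x_n - f(x_n)/f'(x_n)

Iteration 1:
  f(0.900000) = -0.295006
  f'(0.900000) = 1.342776
  x_1 = 0.900000 - (-0.295006)/1.342776 = 1.119698
Iteration 2:
  f(1.119698) = 0.007694
  f'(1.119698) = 1.388106
  x_2 = 1.119698 - 0.007694/1.388106 = 1.114156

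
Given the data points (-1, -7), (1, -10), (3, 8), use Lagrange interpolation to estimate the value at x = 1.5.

Lagrange interpolation formula:
P(x) = Σ yᵢ × Lᵢ(x)
where Lᵢ(x) = Π_{j≠i} (x - xⱼ)/(xᵢ - xⱼ)

L_0(1.5) = (1.5 - 1)/(-1 - 1) × (1.5 - 3)/(-1 - 3) = -0.093750
L_1(1.5) = (1.5 - (-1))/(1 - (-1)) × (1.5 - 3)/(1 - 3) = 0.937500
L_2(1.5) = (1.5 - (-1))/(3 - (-1)) × (1.5 - 1)/(3 - 1) = 0.156250

P(1.5) = (-7)×L_0(1.5) + (-10)×L_1(1.5) + 8×L_2(1.5)
P(1.5) = -7.468750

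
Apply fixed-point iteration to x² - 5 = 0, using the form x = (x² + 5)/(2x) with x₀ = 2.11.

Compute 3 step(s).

Equation: x² - 5 = 0
Fixed-point form: x = (x² + 5)/(2x)
x₀ = 2.11

x_1 = g(2.110000) = 2.239834
x_2 = g(2.239834) = 2.236071
x_3 = g(2.236071) = 2.236068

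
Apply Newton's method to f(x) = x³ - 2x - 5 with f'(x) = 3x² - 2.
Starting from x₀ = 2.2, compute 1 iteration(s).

f(x) = x³ - 2x - 5
f'(x) = 3x² - 2
x₀ = 2.2

Newton-Raphson formula: x_{n+1} = x_n - f(x_n)/f'(x_n)

Iteration 1:
  f(2.200000) = 1.248000
  f'(2.200000) = 12.520000
  x_1 = 2.200000 - 1.248000/12.520000 = 2.100319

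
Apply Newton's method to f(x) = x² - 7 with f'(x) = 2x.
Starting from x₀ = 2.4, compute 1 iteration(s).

f(x) = x² - 7
f'(x) = 2x
x₀ = 2.4

Newton-Raphson formula: x_{n+1} = x_n - f(x_n)/f'(x_n)

Iteration 1:
  f(2.400000) = -1.240000
  f'(2.400000) = 4.800000
  x_1 = 2.400000 - (-1.240000)/4.800000 = 2.658333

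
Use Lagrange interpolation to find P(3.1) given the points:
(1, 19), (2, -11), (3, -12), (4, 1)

Lagrange interpolation formula:
P(x) = Σ yᵢ × Lᵢ(x)
where Lᵢ(x) = Π_{j≠i} (x - xⱼ)/(xᵢ - xⱼ)

L_0(3.1) = (3.1 - 2)/(1 - 2) × (3.1 - 3)/(1 - 3) × (3.1 - 4)/(1 - 4) = 0.016500
L_1(3.1) = (3.1 - 1)/(2 - 1) × (3.1 - 3)/(2 - 3) × (3.1 - 4)/(2 - 4) = -0.094500
L_2(3.1) = (3.1 - 1)/(3 - 1) × (3.1 - 2)/(3 - 2) × (3.1 - 4)/(3 - 4) = 1.039500
L_3(3.1) = (3.1 - 1)/(4 - 1) × (3.1 - 2)/(4 - 2) × (3.1 - 3)/(4 - 3) = 0.038500

P(3.1) = 19×L_0(3.1) + (-11)×L_1(3.1) + (-12)×L_2(3.1) + 1×L_3(3.1)
P(3.1) = -11.082500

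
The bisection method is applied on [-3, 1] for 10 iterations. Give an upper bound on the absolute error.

Bisection error bound: |error| ≤ (b-a)/2^n
|error| ≤ (1 - (-3))/2^10 = 4/2^10
|error| ≤ 0.0039062500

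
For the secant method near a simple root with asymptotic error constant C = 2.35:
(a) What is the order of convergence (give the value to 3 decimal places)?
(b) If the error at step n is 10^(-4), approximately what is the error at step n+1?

(a) Secant method has superlinear convergence with order φ = (1+√5)/2 ≈ 1.618.
    This means |e_{n+1}| ≈ C|e_n|^1.618.

(b) With |e_n| = 10^(-4) and C = 2.35:
    |e_{n+1}| ≈ 2.35 × (10^(-4))^1.618 = 2.35 × 10^(-6.47)

(a) ≈ 1.618 (golden ratio); (b) |e_{n+1}| ≈ 7.924e-07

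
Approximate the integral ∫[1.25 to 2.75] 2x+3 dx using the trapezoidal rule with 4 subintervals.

f(x) = 2x+3
a = 1.25, b = 2.75, n = 4
h = (b - a)/n = 0.375000

Trapezoidal rule: (h/2)[f(x₀) + 2f(x₁) + 2f(x₂) + ... + f(xₙ)]

x_0 = 1.2500, f(x_0) = 5.500000, coefficient = 1
x_1 = 1.6250, f(x_1) = 6.250000, coefficient = 2
x_2 = 2.0000, f(x_2) = 7.000000, coefficient = 2
x_3 = 2.3750, f(x_3) = 7.750000, coefficient = 2
x_4 = 2.7500, f(x_4) = 8.500000, coefficient = 1

I ≈ (0.375000/2) × 56.000000 = 10.500000
Exact value: 10.500000
Error: 0.000000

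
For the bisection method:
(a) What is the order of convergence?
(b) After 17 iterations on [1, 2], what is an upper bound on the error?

(a) Bisection has linear (order 1) convergence; the error is halved each step.

(b) Error bound = (b-a)/2^n = (2 - 1)/2^{17}
    = 1/2^{17}

(a) 1 (linear); (b) error ≤ 7.63e-06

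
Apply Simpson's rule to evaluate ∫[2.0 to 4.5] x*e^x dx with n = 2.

f(x) = x*e^x
a = 2.0, b = 4.5, n = 2
h = (b - a)/n = 1.250000

Simpson's rule: (h/3)[f(x₀) + 4f(x₁) + 2f(x₂) + ... + f(xₙ)]

x_0 = 2.0000, f(x_0) = 14.778112, coefficient = 1
x_1 = 3.2500, f(x_1) = 83.818605, coefficient = 4
x_2 = 4.5000, f(x_2) = 405.077091, coefficient = 1

I ≈ (1.250000/3) × 755.129622 = 314.637342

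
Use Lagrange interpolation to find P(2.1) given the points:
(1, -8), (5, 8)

Lagrange interpolation formula:
P(x) = Σ yᵢ × Lᵢ(x)
where Lᵢ(x) = Π_{j≠i} (x - xⱼ)/(xᵢ - xⱼ)

L_0(2.1) = (2.1 - 5)/(1 - 5) = 0.725000
L_1(2.1) = (2.1 - 1)/(5 - 1) = 0.275000

P(2.1) = (-8)×L_0(2.1) + 8×L_1(2.1)
P(2.1) = -3.600000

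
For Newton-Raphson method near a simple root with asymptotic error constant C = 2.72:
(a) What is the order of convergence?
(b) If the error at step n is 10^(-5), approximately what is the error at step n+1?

(a) Newton-Raphson has quadratic (order 2) convergence near simple roots.
    This means |e_{n+1}| ≈ C|e_n|².

(b) With |e_n| = 10^(-5) and C = 2.72:
    |e_{n+1}| ≈ 2.72 × (10^(-5))² = 2.72 × 10^(-10)

(a) 2 (quadratic); (b) |e_{n+1}| ≈ 2.720e-10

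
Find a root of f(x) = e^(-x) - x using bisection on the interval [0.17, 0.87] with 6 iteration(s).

f(x) = e^(-x) - x
Initial interval: [0.17, 0.87]

Iteration 1:
  c_1 = (0.170000 + 0.870000)/2 = 0.520000
  f(c_1) = f(0.520000) = 0.074521
  f(a) × f(c) ≥ 0, new interval: [0.520000, 0.870000]
Iteration 2:
  c_2 = (0.520000 + 0.870000)/2 = 0.695000
  f(c_2) = f(0.695000) = -0.195926
  f(a) × f(c) < 0, new interval: [0.520000, 0.695000]
Iteration 3:
  c_3 = (0.520000 + 0.695000)/2 = 0.607500
  f(c_3) = f(0.607500) = -0.062789
  f(a) × f(c) < 0, new interval: [0.520000, 0.607500]
Iteration 4:
  c_4 = (0.520000 + 0.607500)/2 = 0.563750
  f(c_4) = f(0.563750) = 0.005321
  f(a) × f(c) ≥ 0, new interval: [0.563750, 0.607500]
Iteration 5:
  c_5 = (0.563750 + 0.607500)/2 = 0.585625
  f(c_5) = f(0.585625) = -0.028867
  f(a) × f(c) < 0, new interval: [0.563750, 0.585625]
Iteration 6:
  c_6 = (0.563750 + 0.585625)/2 = 0.574688
  f(c_6) = f(0.574688) = -0.011807
  f(a) × f(c) < 0, new interval: [0.563750, 0.574688]

After 6 iteration(s), the approximation is c_6 = 0.574688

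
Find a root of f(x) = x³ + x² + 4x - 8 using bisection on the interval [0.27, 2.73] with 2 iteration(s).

f(x) = x³ + x² + 4x - 8
Initial interval: [0.27, 2.73]

Iteration 1:
  c_1 = (0.270000 + 2.730000)/2 = 1.500000
  f(c_1) = f(1.500000) = 3.625000
  f(a) × f(c) < 0, new interval: [0.270000, 1.500000]
Iteration 2:
  c_2 = (0.270000 + 1.500000)/2 = 0.885000
  f(c_2) = f(0.885000) = -2.983621
  f(a) × f(c) ≥ 0, new interval: [0.885000, 1.500000]

After 2 iteration(s), the approximation is c_2 = 0.885000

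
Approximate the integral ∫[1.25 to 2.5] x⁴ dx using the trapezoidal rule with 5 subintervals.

f(x) = x⁴
a = 1.25, b = 2.5, n = 5
h = (b - a)/n = 0.250000

Trapezoidal rule: (h/2)[f(x₀) + 2f(x₁) + 2f(x₂) + ... + f(xₙ)]

x_0 = 1.2500, f(x_0) = 2.441406, coefficient = 1
x_1 = 1.5000, f(x_1) = 5.062500, coefficient = 2
x_2 = 1.7500, f(x_2) = 9.378906, coefficient = 2
x_3 = 2.0000, f(x_3) = 16.000000, coefficient = 2
x_4 = 2.2500, f(x_4) = 25.628906, coefficient = 2
x_5 = 2.5000, f(x_5) = 39.062500, coefficient = 1

I ≈ (0.250000/2) × 153.644531 = 19.205566
Exact value: 18.920898
Error: 0.284668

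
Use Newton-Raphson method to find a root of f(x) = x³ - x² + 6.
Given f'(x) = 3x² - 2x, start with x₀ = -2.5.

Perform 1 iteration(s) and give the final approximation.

f(x) = x³ - x² + 6
f'(x) = 3x² - 2x
x₀ = -2.5

Newton-Raphson formula: x_{n+1} = x_n - f(x_n)/f'(x_n)

Iteration 1:
  f(-2.500000) = -15.875000
  f'(-2.500000) = 23.750000
  x_1 = -2.500000 - (-15.875000)/23.750000 = -1.831579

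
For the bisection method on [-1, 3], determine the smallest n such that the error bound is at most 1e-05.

We need (b-a)/2^n ≤ 1e-05
(3 - (-1))/2^n ≤ 1e-05
4/2^n ≤ 1e-05
2^n ≥ 400000
n ≥ log₂(400000) = 18.61
n ≥ 19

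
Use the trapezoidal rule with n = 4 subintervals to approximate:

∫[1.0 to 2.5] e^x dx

f(x) = e^x
a = 1.0, b = 2.5, n = 4
h = (b - a)/n = 0.375000

Trapezoidal rule: (h/2)[f(x₀) + 2f(x₁) + 2f(x₂) + ... + f(xₙ)]

x_0 = 1.0000, f(x_0) = 2.718282, coefficient = 1
x_1 = 1.3750, f(x_1) = 3.955077, coefficient = 2
x_2 = 1.7500, f(x_2) = 5.754603, coefficient = 2
x_3 = 2.1250, f(x_3) = 8.372897, coefficient = 2
x_4 = 2.5000, f(x_4) = 12.182494, coefficient = 1

I ≈ (0.375000/2) × 51.065930 = 9.574862
Exact value: 9.464212
Error: 0.110650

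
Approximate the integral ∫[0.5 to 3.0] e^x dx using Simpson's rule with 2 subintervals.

f(x) = e^x
a = 0.5, b = 3.0, n = 2
h = (b - a)/n = 1.250000

Simpson's rule: (h/3)[f(x₀) + 4f(x₁) + 2f(x₂) + ... + f(xₙ)]

x_0 = 0.5000, f(x_0) = 1.648721, coefficient = 1
x_1 = 1.7500, f(x_1) = 5.754603, coefficient = 4
x_2 = 3.0000, f(x_2) = 20.085537, coefficient = 1

I ≈ (1.250000/3) × 44.752669 = 18.646945
Exact value: 18.436816
Error: 0.210130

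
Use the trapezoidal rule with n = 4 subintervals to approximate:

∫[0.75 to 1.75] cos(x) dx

f(x) = cos(x)
a = 0.75, b = 1.75, n = 4
h = (b - a)/n = 0.250000

Trapezoidal rule: (h/2)[f(x₀) + 2f(x₁) + 2f(x₂) + ... + f(xₙ)]

x_0 = 0.7500, f(x_0) = 0.731689, coefficient = 1
x_1 = 1.0000, f(x_1) = 0.540302, coefficient = 2
x_2 = 1.2500, f(x_2) = 0.315322, coefficient = 2
x_3 = 1.5000, f(x_3) = 0.070737, coefficient = 2
x_4 = 1.7500, f(x_4) = -0.178246, coefficient = 1

I ≈ (0.250000/2) × 2.406167 = 0.300771
Exact value: 0.302347
Error: 0.001576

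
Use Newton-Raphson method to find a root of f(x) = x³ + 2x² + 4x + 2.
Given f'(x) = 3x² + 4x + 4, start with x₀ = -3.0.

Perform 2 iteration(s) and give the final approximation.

f(x) = x³ + 2x² + 4x + 2
f'(x) = 3x² + 4x + 4
x₀ = -3.0

Newton-Raphson formula: x_{n+1} = x_n - f(x_n)/f'(x_n)

Iteration 1:
  f(-3.000000) = -19.000000
  f'(-3.000000) = 19.000000
  x_1 = -3.000000 - (-19.000000)/19.000000 = -2.000000
Iteration 2:
  f(-2.000000) = -6.000000
  f'(-2.000000) = 8.000000
  x_2 = -2.000000 - (-6.000000)/8.000000 = -1.250000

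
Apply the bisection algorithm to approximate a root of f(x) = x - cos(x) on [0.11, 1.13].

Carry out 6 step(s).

f(x) = x - cos(x)
Initial interval: [0.11, 1.13]

Iteration 1:
  c_1 = (0.110000 + 1.130000)/2 = 0.620000
  f(c_1) = f(0.620000) = -0.193878
  f(a) × f(c) ≥ 0, new interval: [0.620000, 1.130000]
Iteration 2:
  c_2 = (0.620000 + 1.130000)/2 = 0.875000
  f(c_2) = f(0.875000) = 0.234003
  f(a) × f(c) < 0, new interval: [0.620000, 0.875000]
Iteration 3:
  c_3 = (0.620000 + 0.875000)/2 = 0.747500
  f(c_3) = f(0.747500) = 0.014109
  f(a) × f(c) < 0, new interval: [0.620000, 0.747500]
Iteration 4:
  c_4 = (0.620000 + 0.747500)/2 = 0.683750
  f(c_4) = f(0.683750) = -0.091459
  f(a) × f(c) ≥ 0, new interval: [0.683750, 0.747500]
Iteration 5:
  c_5 = (0.683750 + 0.747500)/2 = 0.715625
  f(c_5) = f(0.715625) = -0.039058
  f(a) × f(c) ≥ 0, new interval: [0.715625, 0.747500]
Iteration 6:
  c_6 = (0.715625 + 0.747500)/2 = 0.731563
  f(c_6) = f(0.731563) = -0.012569
  f(a) × f(c) ≥ 0, new interval: [0.731563, 0.747500]

After 6 iteration(s), the approximation is c_6 = 0.731563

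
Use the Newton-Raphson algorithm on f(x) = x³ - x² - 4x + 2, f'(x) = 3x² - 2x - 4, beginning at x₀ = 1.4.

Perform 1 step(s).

f(x) = x³ - x² - 4x + 2
f'(x) = 3x² - 2x - 4
x₀ = 1.4

Newton-Raphson formula: x_{n+1} = x_n - f(x_n)/f'(x_n)

Iteration 1:
  f(1.400000) = -2.816000
  f'(1.400000) = -0.920000
  x_1 = 1.400000 - (-2.816000)/(-0.920000) = -1.660870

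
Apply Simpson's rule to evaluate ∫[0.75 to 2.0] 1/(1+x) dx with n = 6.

f(x) = 1/(1+x)
a = 0.75, b = 2.0, n = 6
h = (b - a)/n = 0.208333

Simpson's rule: (h/3)[f(x₀) + 4f(x₁) + 2f(x₂) + ... + f(xₙ)]

x_0 = 0.7500, f(x_0) = 0.571429, coefficient = 1
x_1 = 0.9583, f(x_1) = 0.510638, coefficient = 4
x_2 = 1.1667, f(x_2) = 0.461538, coefficient = 2
x_3 = 1.3750, f(x_3) = 0.421053, coefficient = 4
x_4 = 1.5833, f(x_4) = 0.387097, coefficient = 2
x_5 = 1.7917, f(x_5) = 0.358209, coefficient = 4
x_6 = 2.0000, f(x_6) = 0.333333, coefficient = 1

I ≈ (0.208333/3) × 7.761632 = 0.539002
Exact value: 0.538997
Error: 0.000006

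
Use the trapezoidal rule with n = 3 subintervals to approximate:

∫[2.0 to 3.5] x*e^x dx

f(x) = x*e^x
a = 2.0, b = 3.5, n = 3
h = (b - a)/n = 0.500000

Trapezoidal rule: (h/2)[f(x₀) + 2f(x₁) + 2f(x₂) + ... + f(xₙ)]

x_0 = 2.0000, f(x_0) = 14.778112, coefficient = 1
x_1 = 2.5000, f(x_1) = 30.456235, coefficient = 2
x_2 = 3.0000, f(x_2) = 60.256611, coefficient = 2
x_3 = 3.5000, f(x_3) = 115.904082, coefficient = 1

I ≈ (0.500000/2) × 312.107885 = 78.026971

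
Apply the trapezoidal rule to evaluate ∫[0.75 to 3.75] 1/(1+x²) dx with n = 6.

f(x) = 1/(1+x²)
a = 0.75, b = 3.75, n = 6
h = (b - a)/n = 0.500000

Trapezoidal rule: (h/2)[f(x₀) + 2f(x₁) + 2f(x₂) + ... + f(xₙ)]

x_0 = 0.7500, f(x_0) = 0.640000, coefficient = 1
x_1 = 1.2500, f(x_1) = 0.390244, coefficient = 2
x_2 = 1.7500, f(x_2) = 0.246154, coefficient = 2
x_3 = 2.2500, f(x_3) = 0.164948, coefficient = 2
x_4 = 2.7500, f(x_4) = 0.116788, coefficient = 2
x_5 = 3.2500, f(x_5) = 0.086486, coefficient = 2
x_6 = 3.7500, f(x_6) = 0.066390, coefficient = 1

I ≈ (0.500000/2) × 2.715632 = 0.678908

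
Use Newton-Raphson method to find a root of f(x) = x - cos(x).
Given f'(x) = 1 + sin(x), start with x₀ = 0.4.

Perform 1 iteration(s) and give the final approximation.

f(x) = x - cos(x)
f'(x) = 1 + sin(x)
x₀ = 0.4

Newton-Raphson formula: x_{n+1} = x_n - f(x_n)/f'(x_n)

Iteration 1:
  f(0.400000) = -0.521061
  f'(0.400000) = 1.389418
  x_1 = 0.400000 - (-0.521061)/1.389418 = 0.775021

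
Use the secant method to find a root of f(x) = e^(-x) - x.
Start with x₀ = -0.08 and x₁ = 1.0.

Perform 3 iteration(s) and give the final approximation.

f(x) = e^(-x) - x
x₀ = -0.08, x₁ = 1.0

Secant formula: x_{n+1} = x_n - f(x_n)(x_n - x_{n-1})/(f(x_n) - f(x_{n-1}))

Iteration 1:
  f(-0.080000) = 1.163287
  f(1.000000) = -0.632121
  x_2 = 1.000000 - (-0.632121)×(1.000000 - (-0.080000))/(-0.632121 - 1.163287)
       = 0.619758
Iteration 2:
  f(1.000000) = -0.632121
  f(0.619758) = -0.081683
  x_3 = 0.619758 - (-0.081683)×(0.619758 - 1.000000)/(-0.081683 - (-0.632121))
       = 0.563331
Iteration 3:
  f(0.619758) = -0.081683
  f(0.563331) = 0.005978
  x_4 = 0.563331 - 0.005978×(0.563331 - 0.619758)/(0.005978 - (-0.081683))
       = 0.567179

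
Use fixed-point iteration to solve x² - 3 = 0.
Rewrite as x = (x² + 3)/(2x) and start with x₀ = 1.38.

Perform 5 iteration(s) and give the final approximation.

Equation: x² - 3 = 0
Fixed-point form: x = (x² + 3)/(2x)
x₀ = 1.38

x_1 = g(1.380000) = 1.776957
x_2 = g(1.776957) = 1.732618
x_3 = g(1.732618) = 1.732051
x_4 = g(1.732051) = 1.732051
x_5 = g(1.732051) = 1.732051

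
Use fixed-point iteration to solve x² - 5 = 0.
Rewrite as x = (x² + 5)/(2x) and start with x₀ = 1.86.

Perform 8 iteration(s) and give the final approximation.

Equation: x² - 5 = 0
Fixed-point form: x = (x² + 5)/(2x)
x₀ = 1.86

x_1 = g(1.860000) = 2.274086
x_2 = g(2.274086) = 2.236386
x_3 = g(2.236386) = 2.236068
x_4 = g(2.236068) = 2.236068
x_5 = g(2.236068) = 2.236068
x_6 = g(2.236068) = 2.236068
x_7 = g(2.236068) = 2.236068
x_8 = g(2.236068) = 2.236068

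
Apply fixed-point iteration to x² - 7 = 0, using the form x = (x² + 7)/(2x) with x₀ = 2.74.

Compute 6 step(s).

Equation: x² - 7 = 0
Fixed-point form: x = (x² + 7)/(2x)
x₀ = 2.74

x_1 = g(2.740000) = 2.647372
x_2 = g(2.647372) = 2.645752
x_3 = g(2.645752) = 2.645751
x_4 = g(2.645751) = 2.645751
x_5 = g(2.645751) = 2.645751
x_6 = g(2.645751) = 2.645751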